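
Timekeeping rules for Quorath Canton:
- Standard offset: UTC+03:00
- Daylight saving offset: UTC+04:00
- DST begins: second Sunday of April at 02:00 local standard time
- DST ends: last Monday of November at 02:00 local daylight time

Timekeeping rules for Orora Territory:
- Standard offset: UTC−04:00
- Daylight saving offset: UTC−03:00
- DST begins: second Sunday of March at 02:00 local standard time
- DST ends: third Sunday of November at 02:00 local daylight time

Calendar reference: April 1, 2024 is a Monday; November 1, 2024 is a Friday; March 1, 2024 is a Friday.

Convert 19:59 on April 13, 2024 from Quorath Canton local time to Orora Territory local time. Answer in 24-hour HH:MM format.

13:59

1 April 2024 is a Monday, so the first Sunday is April 7 and the second is April 14.
1 November 2024 is a Friday, so Mondays fall on 4, 11, 18, 25; the last is November 25.
April 13, 2024 is outside the daylight-saving period (14 April – 25 November), so Quorath Canton is on standard time, UTC+03:00.
19:59 Quorath Canton − 3h = 16:59 UTC.
1 March 2024 is a Friday, so the first Sunday is March 3 and the second is March 10.
1 November 2024 is a Friday, so the first Sunday is November 3 and the third is November 17.
At the standard offset (UTC−04:00), 16:59 UTC − 4h = 12:59 Orora Territory standard time.
The standard-time date in Orora Territory, April 13, 2024, lies within the daylight-saving period (10 March – 17 November), so Orora Territory is on daylight time, UTC−03:00.
16:59 UTC − 3h = 13:59 Orora Territory.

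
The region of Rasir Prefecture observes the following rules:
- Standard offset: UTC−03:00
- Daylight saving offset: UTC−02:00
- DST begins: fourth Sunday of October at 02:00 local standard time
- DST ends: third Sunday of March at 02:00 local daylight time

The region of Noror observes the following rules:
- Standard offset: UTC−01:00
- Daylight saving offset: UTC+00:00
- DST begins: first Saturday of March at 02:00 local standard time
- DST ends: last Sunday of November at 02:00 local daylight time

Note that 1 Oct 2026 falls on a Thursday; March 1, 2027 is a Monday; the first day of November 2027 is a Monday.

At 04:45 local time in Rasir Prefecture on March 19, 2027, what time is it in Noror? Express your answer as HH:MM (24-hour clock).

1 October 2026 is a Thursday, so the first Sunday is October 4 and the fourth is October 25.
1 March 2027 is a Monday, so the first Sunday is March 7 and the third is March 21.
Daylight saving runs 25 October 2026 – 21 March 2027; March 19, 2027 is inside that window, so Rasir Prefecture is at UTC−02:00.
04:45 Rasir Prefecture + 2h = 06:45 UTC.
1 March 2027 is a Monday, so the first Saturday is March 6.
1 November 2027 is a Monday, so Sundays fall on 7, 14, 21, 28; the last is November 28.
At the standard offset (UTC−01:00), 06:45 UTC − 1h = 05:45 Noror standard time.
Daylight saving runs 6 March – 28 November; the standard-time date in Noror, March 19, 2027, is inside that window, so Noror is at UTC+00:00.
06:45 UTC + 0h = 06:45 Noror.

06:45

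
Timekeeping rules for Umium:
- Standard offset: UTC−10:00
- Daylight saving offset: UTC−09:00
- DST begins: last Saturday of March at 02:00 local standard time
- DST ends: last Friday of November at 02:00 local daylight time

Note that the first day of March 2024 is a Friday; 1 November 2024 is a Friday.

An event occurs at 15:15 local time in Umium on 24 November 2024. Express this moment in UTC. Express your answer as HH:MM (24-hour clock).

1 March 2024 is a Friday, so Saturdays fall on 2, 9, 16, 23, 30; the last is March 30.
1 November 2024 is a Friday, so Fridays fall on 1, 8, 15, 22, 29; the last is November 29.
24 November 2024 lies within the daylight-saving period (30 March – 29 November), so Umium is on daylight time, UTC−09:00.
15:15 local + 9h = 00:15 UTC (rolling into the next day, 25 November 2024).

00:15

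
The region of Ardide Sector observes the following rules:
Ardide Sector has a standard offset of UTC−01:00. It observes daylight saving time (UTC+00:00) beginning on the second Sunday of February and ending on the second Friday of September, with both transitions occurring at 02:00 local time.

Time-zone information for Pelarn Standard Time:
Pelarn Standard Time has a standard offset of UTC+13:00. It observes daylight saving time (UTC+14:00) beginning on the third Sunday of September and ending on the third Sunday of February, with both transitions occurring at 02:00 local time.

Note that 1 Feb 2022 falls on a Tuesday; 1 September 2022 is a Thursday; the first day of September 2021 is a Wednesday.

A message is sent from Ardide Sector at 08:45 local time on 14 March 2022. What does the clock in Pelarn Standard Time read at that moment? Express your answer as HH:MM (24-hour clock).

21:45

1 February 2022 is a Tuesday, so the first Sunday is February 6 and the second is February 13.
1 September 2022 is a Thursday, so the first Friday is September 2 and the second is September 9.
Daylight saving runs 13 February – 9 September; 14 March 2022 is inside that window, so Ardide Sector is at UTC+00:00.
08:45 Ardide Sector − 0h = 08:45 UTC.
1 September 2021 is a Wednesday, so the first Sunday is September 5 and the third is September 19.
1 February 2022 is a Tuesday, so the first Sunday is February 6 and the third is February 20.
At the standard offset (UTC+13:00), 08:45 UTC + 13h = 21:45 Pelarn Standard Time standard time.
The standard-time date in Pelarn Standard Time, 14 March 2022, does not fall between 19 September 2021 and 20 February 2022, so daylight saving is not in effect and Pelarn Standard Time is at UTC+13:00.
08:45 UTC + 13h = 21:45 Pelarn Standard Time.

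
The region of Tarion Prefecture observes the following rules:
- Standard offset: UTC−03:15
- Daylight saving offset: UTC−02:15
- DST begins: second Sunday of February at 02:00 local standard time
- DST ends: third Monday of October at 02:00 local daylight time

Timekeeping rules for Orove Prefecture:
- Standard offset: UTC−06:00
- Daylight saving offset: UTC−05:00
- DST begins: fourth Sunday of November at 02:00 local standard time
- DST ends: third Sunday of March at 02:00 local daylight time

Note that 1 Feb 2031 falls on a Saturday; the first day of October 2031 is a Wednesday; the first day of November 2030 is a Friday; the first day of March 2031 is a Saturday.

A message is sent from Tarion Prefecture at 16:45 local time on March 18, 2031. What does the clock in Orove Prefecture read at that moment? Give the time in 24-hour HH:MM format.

1 February 2031 is a Saturday, so the first Sunday is February 2 and the second is February 9.
1 October 2031 is a Wednesday, so the first Monday is October 6 and the third is October 20.
March 18, 2031 lies within the daylight-saving period (9 February – 20 October), so Tarion Prefecture is on daylight time, UTC−02:15.
16:45 Tarion Prefecture + 2h15m = 19:00 UTC.
1 November 2030 is a Friday, so the first Sunday is November 3 and the fourth is November 24.
1 March 2031 is a Saturday, so the first Sunday is March 2 and the third is March 16.
At the standard offset (UTC−06:00), 19:00 UTC − 6h = 13:00 Orove Prefecture standard time.
The standard-time date in Orove Prefecture, March 18, 2031, is outside the daylight-saving period (24 November 2030 – 16 March 2031), so Orove Prefecture is on standard time, UTC−06:00.
19:00 UTC − 6h = 13:00 Orove Prefecture.

13:00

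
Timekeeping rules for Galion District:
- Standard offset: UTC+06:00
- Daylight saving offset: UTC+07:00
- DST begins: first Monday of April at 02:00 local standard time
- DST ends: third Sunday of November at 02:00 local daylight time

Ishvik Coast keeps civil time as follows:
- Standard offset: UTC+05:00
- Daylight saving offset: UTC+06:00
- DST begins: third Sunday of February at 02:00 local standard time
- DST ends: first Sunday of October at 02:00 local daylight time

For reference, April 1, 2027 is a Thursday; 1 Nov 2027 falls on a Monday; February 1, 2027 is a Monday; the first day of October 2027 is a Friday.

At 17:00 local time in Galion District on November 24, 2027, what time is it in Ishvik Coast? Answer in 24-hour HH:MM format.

1 April 2027 is a Thursday, so the first Monday is April 5.
1 November 2027 is a Monday, so the first Sunday is November 7 and the third is November 21.
November 24, 2027 does not fall between 5 April and 21 November, so daylight saving is not in effect and Galion District is at UTC+06:00.
17:00 Galion District − 6h = 11:00 UTC.
1 February 2027 is a Monday, so the first Sunday is February 7 and the third is February 21.
1 October 2027 is a Friday, so the first Sunday is October 3.
At the standard offset (UTC+05:00), 11:00 UTC + 5h = 16:00 Ishvik Coast standard time.
Daylight saving runs 21 February – 3 October; the standard-time date in Ishvik Coast, November 24, 2027, is outside that window, so Ishvik Coast is on standard time at UTC+05:00.
11:00 UTC + 5h = 16:00 Ishvik Coast.

16:00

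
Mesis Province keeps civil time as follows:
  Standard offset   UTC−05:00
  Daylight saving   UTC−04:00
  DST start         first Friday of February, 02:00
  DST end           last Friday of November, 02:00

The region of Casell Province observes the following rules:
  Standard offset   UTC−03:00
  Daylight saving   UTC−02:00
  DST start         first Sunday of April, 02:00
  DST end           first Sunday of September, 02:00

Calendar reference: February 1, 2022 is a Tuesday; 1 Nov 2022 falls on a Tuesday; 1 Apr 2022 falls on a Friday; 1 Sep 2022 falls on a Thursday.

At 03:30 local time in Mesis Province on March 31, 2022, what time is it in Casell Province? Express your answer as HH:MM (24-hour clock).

1 February 2022 is a Tuesday, so the first Friday is February 4.
1 November 2022 is a Tuesday, so Fridays fall on 4, 11, 18, 25; the last is November 25.
Daylight saving runs 4 February – 25 November; March 31, 2022 is inside that window, so Mesis Province is at UTC−04:00.
03:30 Mesis Province + 4h = 07:30 UTC.
1 April 2022 is a Friday, so the first Sunday is April 3.
1 September 2022 is a Thursday, so the first Sunday is September 4.
At the standard offset (UTC−03:00), 07:30 UTC − 3h = 04:30 Casell Province standard time.
The standard-time date in Casell Province, March 31, 2022, is outside the daylight-saving period (3 April – 4 September), so Casell Province is on standard time, UTC−03:00.
07:30 UTC − 3h = 04:30 Casell Province.

04:30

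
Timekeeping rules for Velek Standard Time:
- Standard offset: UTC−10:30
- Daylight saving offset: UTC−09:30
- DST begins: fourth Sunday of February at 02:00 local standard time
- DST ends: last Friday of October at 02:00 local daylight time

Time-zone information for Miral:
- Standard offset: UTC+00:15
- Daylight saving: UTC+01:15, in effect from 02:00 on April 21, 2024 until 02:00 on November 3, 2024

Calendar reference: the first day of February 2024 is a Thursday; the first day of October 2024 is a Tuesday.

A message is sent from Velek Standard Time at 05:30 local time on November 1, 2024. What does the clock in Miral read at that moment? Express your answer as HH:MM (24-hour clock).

17:15

1 February 2024 is a Thursday, so the first Sunday is February 4 and the fourth is February 25.
1 October 2024 is a Tuesday, so Fridays fall on 4, 11, 18, 25; the last is October 25.
Daylight saving runs 25 February – 25 October; November 1, 2024 is outside that window, so Velek Standard Time is on standard time at UTC−10:30.
05:30 Velek Standard Time + 10h30m = 16:00 UTC.
At the standard offset (UTC+00:15), 16:00 UTC + 0h15m = 16:15 Miral standard time.
The standard-time date in Miral, November 1, 2024, lies within the daylight-saving period (21 April – 3 November), so Miral is on daylight time, UTC+01:15.
16:00 UTC + 1h15m = 17:15 Miral.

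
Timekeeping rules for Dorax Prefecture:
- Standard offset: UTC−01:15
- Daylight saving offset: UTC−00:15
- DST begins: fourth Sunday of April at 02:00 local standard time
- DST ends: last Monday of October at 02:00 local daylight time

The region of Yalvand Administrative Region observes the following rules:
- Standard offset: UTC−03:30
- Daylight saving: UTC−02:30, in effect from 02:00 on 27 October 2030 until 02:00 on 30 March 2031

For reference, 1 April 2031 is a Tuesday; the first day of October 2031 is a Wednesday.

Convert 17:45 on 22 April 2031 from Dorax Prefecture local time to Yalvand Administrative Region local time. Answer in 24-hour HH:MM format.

15:30

1 April 2031 is a Tuesday, so the first Sunday is April 6 and the fourth is April 27.
1 October 2031 is a Wednesday, so Mondays fall on 6, 13, 20, 27; the last is October 27.
Daylight saving runs 27 April – 27 October; 22 April 2031 is outside that window, so Dorax Prefecture is on standard time at UTC−01:15.
17:45 Dorax Prefecture + 1h15m = 19:00 UTC.
At the standard offset (UTC−03:30), 19:00 UTC − 3h30m = 15:30 Yalvand Administrative Region standard time.
Daylight saving runs 27 October 2030 – 30 March 2031; the standard-time date in Yalvand Administrative Region, 22 April 2031, is outside that window, so Yalvand Administrative Region is on standard time at UTC−03:30.
19:00 UTC − 3h30m = 15:30 Yalvand Administrative Region.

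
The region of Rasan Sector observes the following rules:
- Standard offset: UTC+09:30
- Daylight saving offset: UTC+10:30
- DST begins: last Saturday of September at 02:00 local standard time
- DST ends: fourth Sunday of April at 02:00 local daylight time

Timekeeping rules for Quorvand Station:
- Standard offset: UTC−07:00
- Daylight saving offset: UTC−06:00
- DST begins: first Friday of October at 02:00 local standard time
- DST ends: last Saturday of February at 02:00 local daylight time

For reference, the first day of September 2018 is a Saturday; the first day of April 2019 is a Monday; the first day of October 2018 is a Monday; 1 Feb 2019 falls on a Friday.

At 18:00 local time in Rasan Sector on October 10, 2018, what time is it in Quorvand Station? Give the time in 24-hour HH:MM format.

01:30

1 September 2018 is a Saturday, so Saturdays fall on 1, 8, 15, 22, 29; the last is September 29.
1 April 2019 is a Monday, so the first Sunday is April 7 and the fourth is April 28.
Daylight saving runs 29 September 2018 – 28 April 2019; October 10, 2018 is inside that window, so Rasan Sector is at UTC+10:30.
18:00 Rasan Sector − 10h30m = 07:30 UTC.
1 October 2018 is a Monday, so the first Friday is October 5.
1 February 2019 is a Friday, so Saturdays fall on 2, 9, 16, 23; the last is February 23.
At the standard offset (UTC−07:00), 07:30 UTC − 7h = 00:30 Quorvand Station standard time.
Daylight saving runs 5 October 2018 – 23 February 2019; the standard-time date in Quorvand Station, October 10, 2018, is inside that window, so Quorvand Station is at UTC−06:00.
07:30 UTC − 6h = 01:30 Quorvand Station.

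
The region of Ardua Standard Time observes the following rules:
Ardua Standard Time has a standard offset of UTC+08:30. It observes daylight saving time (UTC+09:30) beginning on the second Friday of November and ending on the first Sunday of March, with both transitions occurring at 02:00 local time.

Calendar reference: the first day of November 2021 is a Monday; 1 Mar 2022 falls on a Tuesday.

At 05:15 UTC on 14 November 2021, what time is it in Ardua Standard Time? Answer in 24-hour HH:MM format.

14:45

1 November 2021 is a Monday, so the first Friday is November 5 and the second is November 12.
1 March 2022 is a Tuesday, so the first Sunday is March 6.
At the standard offset (UTC+08:30), 05:15 UTC + 8h30m = 13:45 Ardua Standard Time standard time.
The standard-time date in Ardua Standard Time, 14 November 2021, falls between 12 November 2021 and 6 March 2022, so daylight saving is in effect and Ardua Standard Time is at UTC+09:30.
05:15 UTC + 9h30m = 14:45 local.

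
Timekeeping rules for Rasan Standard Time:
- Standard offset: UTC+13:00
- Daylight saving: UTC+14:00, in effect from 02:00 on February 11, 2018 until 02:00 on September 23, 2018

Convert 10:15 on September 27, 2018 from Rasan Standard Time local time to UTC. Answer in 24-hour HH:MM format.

21:15

September 27, 2018 is outside the daylight-saving period (11 February – 23 September), so Rasan Standard Time is on standard time, UTC+13:00.
10:15 local − 13h = 21:15 UTC (rolling into the previous day, 26 September 2018).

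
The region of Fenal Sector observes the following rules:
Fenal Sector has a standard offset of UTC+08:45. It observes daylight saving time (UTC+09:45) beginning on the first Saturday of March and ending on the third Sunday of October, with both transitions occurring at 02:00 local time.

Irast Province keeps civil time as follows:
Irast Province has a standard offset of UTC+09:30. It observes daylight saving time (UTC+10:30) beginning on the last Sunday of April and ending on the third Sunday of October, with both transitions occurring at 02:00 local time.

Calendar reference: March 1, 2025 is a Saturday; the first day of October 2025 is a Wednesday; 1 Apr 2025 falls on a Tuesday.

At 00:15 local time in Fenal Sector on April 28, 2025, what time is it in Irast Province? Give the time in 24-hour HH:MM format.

1 March 2025 is a Saturday, so the first Saturday is March 1.
1 October 2025 is a Wednesday, so the first Sunday is October 5 and the third is October 19.
April 28, 2025 lies within the daylight-saving period (1 March – 19 October), so Fenal Sector is on daylight time, UTC+09:45.
00:15 Fenal Sector − 9h45m = 14:30 UTC (rolling into the previous day, 27 April 2025).
1 April 2025 is a Tuesday, so Sundays fall on 6, 13, 20, 27; the last is April 27.
1 October 2025 is a Wednesday, so the first Sunday is October 5 and the third is October 19.
At the standard offset (UTC+09:30), 14:30 UTC + 9h30m = 00:00 Irast Province standard time (rolling into the next day, 28 April 2025).
The standard-time date in Irast Province, April 28, 2025, falls between 27 April and 19 October, so daylight saving is in effect and Irast Province is at UTC+10:30.
14:30 UTC + 10h30m = 01:00 Irast Province (rolling into the next day, 28 April 2025).

01:00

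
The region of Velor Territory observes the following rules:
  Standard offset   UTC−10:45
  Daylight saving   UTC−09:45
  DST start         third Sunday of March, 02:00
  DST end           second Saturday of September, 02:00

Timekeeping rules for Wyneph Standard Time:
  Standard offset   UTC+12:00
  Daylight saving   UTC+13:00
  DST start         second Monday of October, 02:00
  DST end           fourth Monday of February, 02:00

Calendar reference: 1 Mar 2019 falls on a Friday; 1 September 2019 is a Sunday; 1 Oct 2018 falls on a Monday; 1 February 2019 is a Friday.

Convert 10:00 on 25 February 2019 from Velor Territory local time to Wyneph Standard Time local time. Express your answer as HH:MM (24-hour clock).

08:45

1 March 2019 is a Friday, so the first Sunday is March 3 and the third is March 17.
1 September 2019 is a Sunday, so the first Saturday is September 7 and the second is September 14.
25 February 2019 does not fall between 17 March and 14 September, so daylight saving is not in effect and Velor Territory is at UTC−10:45.
10:00 Velor Territory + 10h45m = 20:45 UTC.
1 October 2018 is a Monday, so the first Monday is October 1 and the second is October 8.
1 February 2019 is a Friday, so the first Monday is February 4 and the fourth is February 25.
At the standard offset (UTC+12:00), 20:45 UTC + 12h = 08:45 Wyneph Standard Time standard time (rolling into the next day, 26 February 2019).
Daylight saving runs 8 October 2018 – 25 February 2019; the standard-time date in Wyneph Standard Time, 26 February 2019, is outside that window, so Wyneph Standard Time is on standard time at UTC+12:00.
20:45 UTC + 12h = 08:45 Wyneph Standard Time (rolling into the next day, 26 February 2019).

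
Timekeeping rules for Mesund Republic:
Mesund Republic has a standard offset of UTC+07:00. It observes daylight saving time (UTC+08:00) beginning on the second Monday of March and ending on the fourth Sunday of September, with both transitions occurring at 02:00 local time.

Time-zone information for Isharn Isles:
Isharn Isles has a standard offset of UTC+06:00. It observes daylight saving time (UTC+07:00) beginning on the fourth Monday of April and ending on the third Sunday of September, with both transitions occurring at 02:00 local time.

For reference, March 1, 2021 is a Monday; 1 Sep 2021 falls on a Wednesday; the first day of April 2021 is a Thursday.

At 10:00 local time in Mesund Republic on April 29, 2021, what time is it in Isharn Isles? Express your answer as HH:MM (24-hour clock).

09:00

1 March 2021 is a Monday, so the first Monday is March 1 and the second is March 8.
1 September 2021 is a Wednesday, so the first Sunday is September 5 and the fourth is September 26.
Daylight saving runs 8 March – 26 September; April 29, 2021 is inside that window, so Mesund Republic is at UTC+08:00.
10:00 Mesund Republic − 8h = 02:00 UTC.
1 April 2021 is a Thursday, so the first Monday is April 5 and the fourth is April 26.
1 September 2021 is a Wednesday, so the first Sunday is September 5 and the third is September 19.
At the standard offset (UTC+06:00), 02:00 UTC + 6h = 08:00 Isharn Isles standard time.
The standard-time date in Isharn Isles, April 29, 2021, falls between 26 April and 19 September, so daylight saving is in effect and Isharn Isles is at UTC+07:00.
02:00 UTC + 7h = 09:00 Isharn Isles.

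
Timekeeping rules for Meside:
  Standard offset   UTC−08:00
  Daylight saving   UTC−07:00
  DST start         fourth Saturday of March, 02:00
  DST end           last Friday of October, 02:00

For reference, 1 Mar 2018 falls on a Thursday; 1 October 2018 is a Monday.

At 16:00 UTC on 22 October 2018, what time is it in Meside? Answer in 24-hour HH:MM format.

1 March 2018 is a Thursday, so the first Saturday is March 3 and the fourth is March 24.
1 October 2018 is a Monday, so Fridays fall on 5, 12, 19, 26; the last is October 26.
At the standard offset (UTC−08:00), 16:00 UTC − 8h = 08:00 Meside standard time.
The standard-time date in Meside, 22 October 2018, falls between 24 March and 26 October, so daylight saving is in effect and Meside is at UTC−07:00.
16:00 UTC − 7h = 09:00 local.

09:00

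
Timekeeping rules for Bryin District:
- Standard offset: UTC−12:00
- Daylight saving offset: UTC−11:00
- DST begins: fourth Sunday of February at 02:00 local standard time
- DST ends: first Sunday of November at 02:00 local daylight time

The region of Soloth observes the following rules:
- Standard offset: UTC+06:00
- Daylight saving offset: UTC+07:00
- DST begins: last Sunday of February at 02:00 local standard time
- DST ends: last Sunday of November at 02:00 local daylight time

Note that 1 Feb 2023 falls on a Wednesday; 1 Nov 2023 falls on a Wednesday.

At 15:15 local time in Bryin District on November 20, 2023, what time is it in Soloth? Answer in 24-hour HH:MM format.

10:15

1 February 2023 is a Wednesday, so the first Sunday is February 5 and the fourth is February 26.
1 November 2023 is a Wednesday, so the first Sunday is November 5.
November 20, 2023 does not fall between 26 February and 5 November, so daylight saving is not in effect and Bryin District is at UTC−12:00.
15:15 Bryin District + 12h = 03:15 UTC (rolling into the next day, 21 November 2023).
1 February 2023 is a Wednesday, so Sundays fall on 5, 12, 19, 26; the last is February 26.
1 November 2023 is a Wednesday, so Sundays fall on 5, 12, 19, 26; the last is November 26.
At the standard offset (UTC+06:00), 03:15 UTC + 6h = 09:15 Soloth standard time.
The standard-time date in Soloth, November 21, 2023, lies within the daylight-saving period (26 February – 26 November), so Soloth is on daylight time, UTC+07:00.
03:15 UTC + 7h = 10:15 Soloth.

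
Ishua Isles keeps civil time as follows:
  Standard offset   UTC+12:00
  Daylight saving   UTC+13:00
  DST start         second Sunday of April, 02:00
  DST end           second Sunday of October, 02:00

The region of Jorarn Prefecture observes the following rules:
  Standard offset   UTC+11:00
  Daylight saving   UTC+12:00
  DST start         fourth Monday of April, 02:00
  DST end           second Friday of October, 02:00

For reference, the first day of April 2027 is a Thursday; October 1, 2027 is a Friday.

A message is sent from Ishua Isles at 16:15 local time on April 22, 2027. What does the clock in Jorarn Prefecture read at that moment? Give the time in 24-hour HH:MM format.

14:15

1 April 2027 is a Thursday, so the first Sunday is April 4 and the second is April 11.
1 October 2027 is a Friday, so the first Sunday is October 3 and the second is October 10.
Daylight saving runs 11 April – 10 October; April 22, 2027 is inside that window, so Ishua Isles is at UTC+13:00.
16:15 Ishua Isles − 13h = 03:15 UTC.
1 April 2027 is a Thursday, so the first Monday is April 5 and the fourth is April 26.
1 October 2027 is a Friday, so the first Friday is October 1 and the second is October 8.
At the standard offset (UTC+11:00), 03:15 UTC + 11h = 14:15 Jorarn Prefecture standard time.
The standard-time date in Jorarn Prefecture, April 22, 2027, is outside the daylight-saving period (26 April – 8 October), so Jorarn Prefecture is on standard time, UTC+11:00.
03:15 UTC + 11h = 14:15 Jorarn Prefecture.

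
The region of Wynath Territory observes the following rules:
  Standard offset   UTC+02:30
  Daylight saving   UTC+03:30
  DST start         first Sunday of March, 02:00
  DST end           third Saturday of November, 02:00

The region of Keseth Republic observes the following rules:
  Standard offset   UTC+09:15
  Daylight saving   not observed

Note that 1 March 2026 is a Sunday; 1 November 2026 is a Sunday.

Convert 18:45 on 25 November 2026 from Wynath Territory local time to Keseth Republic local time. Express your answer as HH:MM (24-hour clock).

1 March 2026 is a Sunday, so the first Sunday is March 1.
1 November 2026 is a Sunday, so the first Saturday is November 7 and the third is November 21.
25 November 2026 does not fall between 1 March and 21 November, so daylight saving is not in effect and Wynath Territory is at UTC+02:30.
18:45 Wynath Territory − 2h30m = 16:15 UTC.
Keseth Republic stays on UTC+09:15 all year.
16:15 UTC + 9h15m = 01:30 Keseth Republic (rolling into the next day, 26 November 2026).

01:30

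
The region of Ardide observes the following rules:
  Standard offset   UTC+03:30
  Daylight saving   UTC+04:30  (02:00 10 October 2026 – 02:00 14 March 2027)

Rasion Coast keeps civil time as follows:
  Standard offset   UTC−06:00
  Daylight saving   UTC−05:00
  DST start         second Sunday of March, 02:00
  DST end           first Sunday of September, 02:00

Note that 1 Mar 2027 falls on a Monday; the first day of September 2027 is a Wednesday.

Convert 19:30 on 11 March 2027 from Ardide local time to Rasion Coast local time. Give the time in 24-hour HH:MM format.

11 March 2027 falls between 10 October 2026 and 14 March 2027, so daylight saving is in effect and Ardide is at UTC+04:30.
19:30 Ardide − 4h30m = 15:00 UTC.
1 March 2027 is a Monday, so the first Sunday is March 7 and the second is March 14.
1 September 2027 is a Wednesday, so the first Sunday is September 5.
At the standard offset (UTC−06:00), 15:00 UTC − 6h = 09:00 Rasion Coast standard time.
The standard-time date in Rasion Coast, 11 March 2027, does not fall between 14 March and 5 September, so daylight saving is not in effect and Rasion Coast is at UTC−06:00.
15:00 UTC − 6h = 09:00 Rasion Coast.

09:00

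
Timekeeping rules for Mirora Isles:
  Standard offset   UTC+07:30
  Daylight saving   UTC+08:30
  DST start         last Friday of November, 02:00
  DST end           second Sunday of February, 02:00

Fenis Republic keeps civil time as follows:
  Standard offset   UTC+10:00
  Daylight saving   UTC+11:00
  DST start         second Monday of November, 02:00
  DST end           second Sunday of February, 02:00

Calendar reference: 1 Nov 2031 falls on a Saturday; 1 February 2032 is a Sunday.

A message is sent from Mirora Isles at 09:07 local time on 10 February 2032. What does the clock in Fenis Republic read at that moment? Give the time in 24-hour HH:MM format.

11:37

1 November 2031 is a Saturday, so Fridays fall on 7, 14, 21, 28; the last is November 28.
1 February 2032 is a Sunday, so the first Sunday is February 1 and the second is February 8.
10 February 2032 does not fall between 28 November 2031 and 8 February 2032, so daylight saving is not in effect and Mirora Isles is at UTC+07:30.
09:07 Mirora Isles − 7h30m = 01:37 UTC.
1 November 2031 is a Saturday, so the first Monday is November 3 and the second is November 10.
1 February 2032 is a Sunday, so the first Sunday is February 1 and the second is February 8.
At the standard offset (UTC+10:00), 01:37 UTC + 10h = 11:37 Fenis Republic standard time.
The standard-time date in Fenis Republic, 10 February 2032, does not fall between 10 November 2031 and 8 February 2032, so daylight saving is not in effect and Fenis Republic is at UTC+10:00.
01:37 UTC + 10h = 11:37 Fenis Republic.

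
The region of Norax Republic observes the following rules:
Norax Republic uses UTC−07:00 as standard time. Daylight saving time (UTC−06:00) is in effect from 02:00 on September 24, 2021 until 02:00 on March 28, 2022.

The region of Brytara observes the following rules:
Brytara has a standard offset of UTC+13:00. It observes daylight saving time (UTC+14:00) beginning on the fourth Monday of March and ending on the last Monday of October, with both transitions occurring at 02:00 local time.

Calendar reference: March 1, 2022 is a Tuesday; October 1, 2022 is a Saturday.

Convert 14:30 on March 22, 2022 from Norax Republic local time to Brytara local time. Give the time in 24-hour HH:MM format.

March 22, 2022 falls between 24 September 2021 and 28 March 2022, so daylight saving is in effect and Norax Republic is at UTC−06:00.
14:30 Norax Republic + 6h = 20:30 UTC.
1 March 2022 is a Tuesday, so the first Monday is March 7 and the fourth is March 28.
1 October 2022 is a Saturday, so Mondays fall on 3, 10, 17, 24, 31; the last is October 31.
At the standard offset (UTC+13:00), 20:30 UTC + 13h = 09:30 Brytara standard time (rolling into the next day, 23 March 2022).
Daylight saving runs 28 March – 31 October; the standard-time date in Brytara, March 23, 2022, is outside that window, so Brytara is on standard time at UTC+13:00.
20:30 UTC + 13h = 09:30 Brytara (rolling into the next day, 23 March 2022).

09:30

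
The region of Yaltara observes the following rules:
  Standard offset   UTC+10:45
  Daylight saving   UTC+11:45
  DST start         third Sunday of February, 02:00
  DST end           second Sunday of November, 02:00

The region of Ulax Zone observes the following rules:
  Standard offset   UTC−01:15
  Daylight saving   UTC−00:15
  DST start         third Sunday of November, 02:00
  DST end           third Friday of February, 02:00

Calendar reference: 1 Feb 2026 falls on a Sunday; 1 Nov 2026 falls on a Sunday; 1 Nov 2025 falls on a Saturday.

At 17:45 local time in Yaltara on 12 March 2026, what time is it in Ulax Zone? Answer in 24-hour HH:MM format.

04:45

1 February 2026 is a Sunday, so the first Sunday is February 1 and the third is February 15.
1 November 2026 is a Sunday, so the first Sunday is November 1 and the second is November 8.
Daylight saving runs 15 February – 8 November; 12 March 2026 is inside that window, so Yaltara is at UTC+11:45.
17:45 Yaltara − 11h45m = 06:00 UTC.
1 November 2025 is a Saturday, so the first Sunday is November 2 and the third is November 16.
1 February 2026 is a Sunday, so the first Friday is February 6 and the third is February 20.
At the standard offset (UTC−01:15), 06:00 UTC − 1h15m = 04:45 Ulax Zone standard time.
The standard-time date in Ulax Zone, 12 March 2026, is outside the daylight-saving period (16 November 2025 – 20 February 2026), so Ulax Zone is on standard time, UTC−01:15.
06:00 UTC − 1h15m = 04:45 Ulax Zone.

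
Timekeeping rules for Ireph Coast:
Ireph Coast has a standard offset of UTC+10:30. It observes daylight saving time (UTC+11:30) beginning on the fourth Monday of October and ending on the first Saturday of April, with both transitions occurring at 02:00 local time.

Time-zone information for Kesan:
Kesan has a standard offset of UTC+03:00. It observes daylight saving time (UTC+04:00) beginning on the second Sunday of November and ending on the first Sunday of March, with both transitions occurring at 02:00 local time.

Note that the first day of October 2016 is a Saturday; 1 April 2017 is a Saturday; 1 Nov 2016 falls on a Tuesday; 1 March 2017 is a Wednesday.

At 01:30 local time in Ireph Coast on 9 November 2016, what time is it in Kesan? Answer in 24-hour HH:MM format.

1 October 2016 is a Saturday, so the first Monday is October 3 and the fourth is October 24.
1 April 2017 is a Saturday, so the first Saturday is April 1.
Daylight saving runs 24 October 2016 – 1 April 2017; 9 November 2016 is inside that window, so Ireph Coast is at UTC+11:30.
01:30 Ireph Coast − 11h30m = 14:00 UTC (rolling into the previous day, 8 November 2016).
1 November 2016 is a Tuesday, so the first Sunday is November 6 and the second is November 13.
1 March 2017 is a Wednesday, so the first Sunday is March 5.
At the standard offset (UTC+03:00), 14:00 UTC + 3h = 17:00 Kesan standard time.
The standard-time date in Kesan, 8 November 2016, is outside the daylight-saving period (13 November 2016 – 5 March 2017), so Kesan is on standard time, UTC+03:00.
14:00 UTC + 3h = 17:00 Kesan.

17:00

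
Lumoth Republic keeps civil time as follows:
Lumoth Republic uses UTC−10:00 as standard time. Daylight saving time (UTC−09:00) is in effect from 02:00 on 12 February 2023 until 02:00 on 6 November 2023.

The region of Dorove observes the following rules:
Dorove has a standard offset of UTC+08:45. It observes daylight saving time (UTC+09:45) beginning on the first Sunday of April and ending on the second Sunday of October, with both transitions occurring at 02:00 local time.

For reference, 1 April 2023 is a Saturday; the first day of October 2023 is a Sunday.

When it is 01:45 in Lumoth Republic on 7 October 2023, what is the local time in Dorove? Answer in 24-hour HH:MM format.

Daylight saving runs 12 February – 6 November; 7 October 2023 is inside that window, so Lumoth Republic is at UTC−09:00.
01:45 Lumoth Republic + 9h = 10:45 UTC.
1 April 2023 is a Saturday, so the first Sunday is April 2.
1 October 2023 is a Sunday, so the first Sunday is October 1 and the second is October 8.
At the standard offset (UTC+08:45), 10:45 UTC + 8h45m = 19:30 Dorove standard time.
Daylight saving runs 2 April – 8 October; the standard-time date in Dorove, 7 October 2023, is inside that window, so Dorove is at UTC+09:45.
10:45 UTC + 9h45m = 20:30 Dorove.

20:30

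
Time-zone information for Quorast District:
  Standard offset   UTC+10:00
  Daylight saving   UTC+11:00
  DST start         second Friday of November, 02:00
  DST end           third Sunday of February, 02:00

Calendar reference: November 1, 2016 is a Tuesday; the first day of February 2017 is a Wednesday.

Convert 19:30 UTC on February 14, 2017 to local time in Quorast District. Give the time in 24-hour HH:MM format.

06:30

1 November 2016 is a Tuesday, so the first Friday is November 4 and the second is November 11.
1 February 2017 is a Wednesday, so the first Sunday is February 5 and the third is February 19.
At the standard offset (UTC+10:00), 19:30 UTC + 10h = 05:30 Quorast District standard time (rolling into the next day, 15 February 2017).
The standard-time date in Quorast District, February 15, 2017, lies within the daylight-saving period (11 November 2016 – 19 February 2017), so Quorast District is on daylight time, UTC+11:00.
19:30 UTC + 11h = 06:30 local (rolling into the next day, 15 February 2017).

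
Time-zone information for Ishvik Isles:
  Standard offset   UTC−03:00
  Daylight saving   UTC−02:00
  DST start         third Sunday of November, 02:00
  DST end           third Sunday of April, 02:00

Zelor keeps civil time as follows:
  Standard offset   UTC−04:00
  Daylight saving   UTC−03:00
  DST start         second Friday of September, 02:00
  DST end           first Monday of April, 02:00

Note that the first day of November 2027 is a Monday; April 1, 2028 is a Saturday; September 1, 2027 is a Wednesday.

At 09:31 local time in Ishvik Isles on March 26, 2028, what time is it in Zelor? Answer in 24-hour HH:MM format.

08:31

1 November 2027 is a Monday, so the first Sunday is November 7 and the third is November 21.
1 April 2028 is a Saturday, so the first Sunday is April 2 and the third is April 16.
Daylight saving runs 21 November 2027 – 16 April 2028; March 26, 2028 is inside that window, so Ishvik Isles is at UTC−02:00.
09:31 Ishvik Isles + 2h = 11:31 UTC.
1 September 2027 is a Wednesday, so the first Friday is September 3 and the second is September 10.
1 April 2028 is a Saturday, so the first Monday is April 3.
At the standard offset (UTC−04:00), 11:31 UTC − 4h = 07:31 Zelor standard time.
The standard-time date in Zelor, March 26, 2028, lies within the daylight-saving period (10 September 2027 – 3 April 2028), so Zelor is on daylight time, UTC−03:00.
11:31 UTC − 3h = 08:31 Zelor.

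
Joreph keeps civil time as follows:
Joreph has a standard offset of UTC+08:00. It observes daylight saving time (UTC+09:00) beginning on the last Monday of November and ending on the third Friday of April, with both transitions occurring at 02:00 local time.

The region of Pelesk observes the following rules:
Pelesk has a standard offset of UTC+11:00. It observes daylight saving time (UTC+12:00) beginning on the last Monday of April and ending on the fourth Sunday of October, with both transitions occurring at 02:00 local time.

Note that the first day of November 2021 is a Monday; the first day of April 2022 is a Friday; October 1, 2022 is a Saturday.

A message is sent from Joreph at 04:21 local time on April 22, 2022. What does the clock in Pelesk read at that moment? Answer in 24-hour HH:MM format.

1 November 2021 is a Monday, so Mondays fall on 1, 8, 15, 22, 29; the last is November 29.
1 April 2022 is a Friday, so the first Friday is April 1 and the third is April 15.
Daylight saving runs 29 November 2021 – 15 April 2022; April 22, 2022 is outside that window, so Joreph is on standard time at UTC+08:00.
04:21 Joreph − 8h = 20:21 UTC (rolling into the previous day, 21 April 2022).
1 April 2022 is a Friday, so Mondays fall on 4, 11, 18, 25; the last is April 25.
1 October 2022 is a Saturday, so the first Sunday is October 2 and the fourth is October 23.
At the standard offset (UTC+11:00), 20:21 UTC + 11h = 07:21 Pelesk standard time (rolling into the next day, 22 April 2022).
The standard-time date in Pelesk, April 22, 2022, is outside the daylight-saving period (25 April – 23 October), so Pelesk is on standard time, UTC+11:00.
20:21 UTC + 11h = 07:21 Pelesk (rolling into the next day, 22 April 2022).

07:21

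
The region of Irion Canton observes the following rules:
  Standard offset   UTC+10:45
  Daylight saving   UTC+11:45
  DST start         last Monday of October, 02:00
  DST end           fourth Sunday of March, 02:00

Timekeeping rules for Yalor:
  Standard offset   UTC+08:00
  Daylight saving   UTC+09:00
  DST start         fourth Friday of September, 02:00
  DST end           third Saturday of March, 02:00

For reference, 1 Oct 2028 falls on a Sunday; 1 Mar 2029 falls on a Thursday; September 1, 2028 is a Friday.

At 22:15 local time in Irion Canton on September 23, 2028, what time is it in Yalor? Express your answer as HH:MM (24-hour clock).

1 October 2028 is a Sunday, so Mondays fall on 2, 9, 16, 23, 30; the last is October 30.
1 March 2029 is a Thursday, so the first Sunday is March 4 and the fourth is March 25.
Daylight saving runs 30 October 2028 – 25 March 2029; September 23, 2028 is outside that window, so Irion Canton is on standard time at UTC+10:45.
22:15 Irion Canton − 10h45m = 11:30 UTC.
1 September 2028 is a Friday, so the first Friday is September 1 and the fourth is September 22.
1 March 2029 is a Thursday, so the first Saturday is March 3 and the third is March 17.
At the standard offset (UTC+08:00), 11:30 UTC + 8h = 19:30 Yalor standard time.
The standard-time date in Yalor, September 23, 2028, falls between 22 September 2028 and 17 March 2029, so daylight saving is in effect and Yalor is at UTC+09:00.
11:30 UTC + 9h = 20:30 Yalor.

20:30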